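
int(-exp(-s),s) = exp(-s) + C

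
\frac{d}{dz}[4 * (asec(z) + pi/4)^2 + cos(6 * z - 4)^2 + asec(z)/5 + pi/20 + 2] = (-30*z^2*sqrt(1 - 1/z^2)*sin(12*z - 8) + 40*asec(z) + 1 + 10*pi)/(5*z^2*sqrt(1 - 1/z^2))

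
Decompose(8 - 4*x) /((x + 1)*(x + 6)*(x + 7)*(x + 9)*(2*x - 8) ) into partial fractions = 11/(312*(x + 9)) - 3/(22*(x + 7)) + 8/(75*(x + 6)) - 1/(200*(x + 1)) - 2/(3575*(x - 4))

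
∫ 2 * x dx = x^2 + C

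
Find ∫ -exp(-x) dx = exp(-x) + C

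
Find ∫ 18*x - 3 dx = 9*x^2 - 3*x + C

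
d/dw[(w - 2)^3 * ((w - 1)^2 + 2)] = 5*w^4 - 32*w^3 + 81*w^2 - 100*w + 52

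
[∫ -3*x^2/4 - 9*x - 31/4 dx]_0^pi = (pi/4 + 4)*(-pi^2 - 2*pi + 1) - 4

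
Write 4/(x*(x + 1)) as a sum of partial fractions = -4/(x + 1) + 4/x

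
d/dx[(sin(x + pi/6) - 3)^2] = sin(2*x + pi/3) - 6*cos(x + pi/6)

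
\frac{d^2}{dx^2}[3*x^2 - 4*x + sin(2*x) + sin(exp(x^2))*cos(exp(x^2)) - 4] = -8*x^2*exp(2*x^2)*sin(2*exp(x^2)) + 4*x^2*exp(x^2)*cos(2*exp(x^2)) + 2*exp(x^2)*cos(2*exp(x^2)) - 4*sin(2*x) + 6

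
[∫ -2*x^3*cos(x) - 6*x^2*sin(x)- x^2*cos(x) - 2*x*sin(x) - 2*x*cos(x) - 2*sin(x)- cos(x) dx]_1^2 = -25*sin(2) + 6*sin(1)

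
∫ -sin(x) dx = cos(x) + C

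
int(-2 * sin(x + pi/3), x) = 2*cos(x + pi/3) + C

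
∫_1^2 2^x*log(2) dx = 2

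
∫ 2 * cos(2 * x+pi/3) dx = sin(2*x + pi/3) + C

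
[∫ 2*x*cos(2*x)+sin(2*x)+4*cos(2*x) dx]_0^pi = 0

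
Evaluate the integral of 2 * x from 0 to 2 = 4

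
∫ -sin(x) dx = cos(x) + C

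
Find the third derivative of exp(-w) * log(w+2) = (-w^3*log(w + 2) - 6*w^2*log(w + 2) + 3*w^2 - 12*w*log(w + 2) + 15*w - 8*log(w + 2) + 20)/(w^3*exp(w) + 6*w^2*exp(w) + 12*w*exp(w) + 8*exp(w))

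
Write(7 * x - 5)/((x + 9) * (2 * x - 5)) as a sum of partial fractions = 25/(23*(2*x - 5)) + 68/(23*(x + 9))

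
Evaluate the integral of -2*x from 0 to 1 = -1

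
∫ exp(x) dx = exp(x) + C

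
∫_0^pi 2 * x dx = pi^2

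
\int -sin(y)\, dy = cos(y) + C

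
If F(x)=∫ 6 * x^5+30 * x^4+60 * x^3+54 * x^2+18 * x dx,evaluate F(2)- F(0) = 676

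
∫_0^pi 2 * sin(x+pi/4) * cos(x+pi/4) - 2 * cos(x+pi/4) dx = -(-1 + sqrt(2)/2)^2 + (-1 - sqrt(2)/2)^2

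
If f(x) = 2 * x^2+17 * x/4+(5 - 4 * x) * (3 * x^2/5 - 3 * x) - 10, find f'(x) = -36*x^2/5 + 34*x - 43/4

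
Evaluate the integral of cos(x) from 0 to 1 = sin(1)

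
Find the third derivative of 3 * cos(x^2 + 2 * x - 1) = 24*x^3*sin(x^2 + 2*x - 1) + 72*x^2*sin(x^2 + 2*x - 1) + 72*x*sin(x^2 + 2*x - 1) - 36*x*cos(x^2 + 2*x - 1) + 24*sin(x^2 + 2*x - 1) - 36*cos(x^2 + 2*x - 1)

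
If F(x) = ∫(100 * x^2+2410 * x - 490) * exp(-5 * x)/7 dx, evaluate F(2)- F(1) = -1060*exp(-10)/7 + 510*exp(-5)/7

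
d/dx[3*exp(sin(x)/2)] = 3*exp(sin(x)/2)*cos(x)/2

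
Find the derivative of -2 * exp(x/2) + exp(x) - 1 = -exp(x/2) + exp(x)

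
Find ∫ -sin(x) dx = cos(x) + C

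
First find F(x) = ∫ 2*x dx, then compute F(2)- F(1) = 3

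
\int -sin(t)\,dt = cos(t) + C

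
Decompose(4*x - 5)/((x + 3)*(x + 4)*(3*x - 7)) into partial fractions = 39/(304*(3*x - 7)) - 21/(19*(x + 4)) + 17/(16*(x + 3))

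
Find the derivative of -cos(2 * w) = 2*sin(2*w)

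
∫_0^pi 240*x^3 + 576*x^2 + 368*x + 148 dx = -120 + 4*(6 + 5*pi)*(5 + 2*pi + 6*pi^2 + 3*pi^3)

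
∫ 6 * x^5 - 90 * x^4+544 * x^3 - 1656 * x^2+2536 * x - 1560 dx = x^6 - 18*x^5 + 136*x^4 - 552*x^3 + 1268*x^2 - 1560*x + C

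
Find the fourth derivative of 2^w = 2^w*log(2)^4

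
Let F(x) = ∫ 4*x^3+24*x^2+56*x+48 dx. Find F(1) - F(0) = 85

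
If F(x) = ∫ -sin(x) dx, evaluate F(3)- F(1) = cos(3) - cos(1)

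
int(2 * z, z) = z^2 + C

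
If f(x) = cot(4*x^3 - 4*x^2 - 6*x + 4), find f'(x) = 2*(-6*x^2 + 4*x + 3)/sin(2*(2*x^3 - 2*x^2 - 3*x + 2))^2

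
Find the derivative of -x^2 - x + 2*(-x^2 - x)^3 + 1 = -12*x^5 - 30*x^4 - 24*x^3 - 6*x^2 - 2*x - 1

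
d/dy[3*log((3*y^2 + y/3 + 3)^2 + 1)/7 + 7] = (972*y^3 + 162*y^2 + 978*y + 54)/(567*y^4 + 126*y^3 + 1141*y^2 + 126*y + 630)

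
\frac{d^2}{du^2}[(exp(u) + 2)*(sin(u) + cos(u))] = 2*sqrt(2)*(exp(u)*cos(u + pi/4) - sin(u + pi/4))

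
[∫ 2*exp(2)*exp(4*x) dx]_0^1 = -exp(2)/2 + exp(6)/2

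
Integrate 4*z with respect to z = 2*z^2 + C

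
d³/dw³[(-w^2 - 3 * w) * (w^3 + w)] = -60*w^2 - 72*w - 6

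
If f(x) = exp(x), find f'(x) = exp(x)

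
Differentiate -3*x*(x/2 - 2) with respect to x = 6 - 3*x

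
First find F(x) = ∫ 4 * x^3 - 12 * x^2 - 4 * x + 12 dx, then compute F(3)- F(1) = -16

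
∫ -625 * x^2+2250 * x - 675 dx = -625*x^3/3 + 1125*x^2 - 675*x + C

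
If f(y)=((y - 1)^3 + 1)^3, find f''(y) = 72*y^7 - 504*y^6 + 1512*y^5 - 2430*y^4 + 2160*y^3 - 972*y^2 + 162*y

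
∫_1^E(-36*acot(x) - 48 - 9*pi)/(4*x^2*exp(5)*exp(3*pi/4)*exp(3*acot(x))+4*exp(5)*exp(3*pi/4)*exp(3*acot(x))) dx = (-5 - 3*pi/4 - 3*acot(E))*exp(-5 - 3*pi/4 - 3*acot(E)) - (-5 - 3*pi/2)*exp(-5 - 3*pi/2)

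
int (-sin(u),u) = cos(u) + C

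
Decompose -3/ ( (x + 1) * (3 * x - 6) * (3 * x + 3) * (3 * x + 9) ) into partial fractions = 1/(180*(x + 3)) - 1/(324*(x + 1)) + 1/(54*(x + 1)^2) - 1/(405*(x - 2))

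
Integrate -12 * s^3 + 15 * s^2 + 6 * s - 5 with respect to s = -3*s^4 + 5*s^3 + 3*s^2 - 5*s + C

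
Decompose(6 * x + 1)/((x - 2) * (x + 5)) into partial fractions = 29/(7*(x + 5)) + 13/(7*(x - 2))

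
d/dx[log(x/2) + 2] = 1/x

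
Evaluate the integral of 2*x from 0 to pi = pi^2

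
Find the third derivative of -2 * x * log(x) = 2/x^2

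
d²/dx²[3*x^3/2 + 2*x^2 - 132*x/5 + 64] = 9*x + 4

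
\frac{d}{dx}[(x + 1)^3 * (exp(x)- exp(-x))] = (x^3*exp(2*x) + x^3 + 6*x^2*exp(2*x) + 9*x*exp(2*x) - 3*x + 4*exp(2*x) - 2)*exp(-x)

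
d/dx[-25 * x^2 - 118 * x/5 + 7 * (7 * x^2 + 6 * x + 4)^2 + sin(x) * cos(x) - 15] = 1372*x^3 + 1764*x^2 + 1238*x + cos(2*x) + 1562/5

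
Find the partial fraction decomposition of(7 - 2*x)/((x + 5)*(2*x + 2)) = -17/(8*(x + 5)) + 9/(8*(x + 1))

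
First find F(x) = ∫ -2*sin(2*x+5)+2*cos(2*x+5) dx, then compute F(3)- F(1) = sin(11) - cos(7) - sin(7) + cos(11)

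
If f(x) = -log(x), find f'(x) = -1/x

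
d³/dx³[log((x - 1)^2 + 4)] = (4*x^3 - 12*x^2 - 36*x + 44)/(x^6 - 6*x^5 + 27*x^4 - 68*x^3 + 135*x^2 - 150*x + 125)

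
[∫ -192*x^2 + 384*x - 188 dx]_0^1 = -60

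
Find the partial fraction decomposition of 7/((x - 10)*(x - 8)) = -7/(2*(x - 8)) + 7/(2*(x - 10))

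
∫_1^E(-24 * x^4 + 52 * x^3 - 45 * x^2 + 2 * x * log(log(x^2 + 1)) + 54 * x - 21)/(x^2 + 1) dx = (7 - 4*E)*(-3*E + 2*exp(2)) - log(2)*log(log(2)) + log(1 + exp(2))*log(log(1 + exp(2))) + 3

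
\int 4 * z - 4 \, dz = 2*z^2 - 4*z + C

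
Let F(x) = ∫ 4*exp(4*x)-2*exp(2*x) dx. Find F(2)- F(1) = -2*exp(4) + exp(2) + exp(8)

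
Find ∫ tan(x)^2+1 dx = tan(x) + C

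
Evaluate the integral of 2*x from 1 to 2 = 3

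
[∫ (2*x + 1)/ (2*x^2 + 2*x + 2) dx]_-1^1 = -log(2)/2 + log(6)/2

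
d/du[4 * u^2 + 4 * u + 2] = 8*u + 4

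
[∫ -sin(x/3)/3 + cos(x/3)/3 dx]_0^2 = -1 + sin(2/3) + cos(2/3)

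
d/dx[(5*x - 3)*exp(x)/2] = 5*x*exp(x)/2 + exp(x)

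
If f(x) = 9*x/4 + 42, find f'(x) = 9/4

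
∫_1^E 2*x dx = -1 + exp(2)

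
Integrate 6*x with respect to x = 3*x^2 + C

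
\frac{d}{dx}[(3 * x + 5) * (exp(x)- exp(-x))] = (3*x*exp(2*x) + 3*x + 8*exp(2*x) + 2)*exp(-x)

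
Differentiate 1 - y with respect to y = -1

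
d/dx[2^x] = 2^x*log(2)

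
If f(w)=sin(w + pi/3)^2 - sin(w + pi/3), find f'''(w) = cos(w + pi/3) - 4*cos(2*w + pi/6)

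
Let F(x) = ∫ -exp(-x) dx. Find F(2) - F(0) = -1 + exp(-2)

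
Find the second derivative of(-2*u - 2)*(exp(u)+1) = -2*u*exp(u) - 6*exp(u)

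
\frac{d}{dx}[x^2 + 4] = 2*x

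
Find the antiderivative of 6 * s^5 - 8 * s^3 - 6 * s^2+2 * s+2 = s^6 - 2*s^4 - 2*s^3 + s^2 + 2*s + C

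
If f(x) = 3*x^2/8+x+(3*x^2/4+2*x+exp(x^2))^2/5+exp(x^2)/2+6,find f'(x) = 3*x^3*exp(x^2)/5 + 9*x^3/20 + 8*x^2*exp(x^2)/5 + 9*x^2/5 + 4*x*exp(2*x^2)/5 + 8*x*exp(x^2)/5 + 47*x/20 + 4*exp(x^2)/5 + 1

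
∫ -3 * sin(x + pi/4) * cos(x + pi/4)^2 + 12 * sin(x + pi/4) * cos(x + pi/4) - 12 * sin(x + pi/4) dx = (cos(x + pi/4) - 2)^3 + C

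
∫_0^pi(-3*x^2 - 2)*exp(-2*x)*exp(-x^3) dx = -1 + exp(-pi^3 - 2*pi)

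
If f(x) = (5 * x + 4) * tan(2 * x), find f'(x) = 10*x/cos(2*x)^2 + 5*tan(2*x) + 8/cos(2*x)^2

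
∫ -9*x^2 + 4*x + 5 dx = -3*x^3 + 2*x^2 + 5*x + C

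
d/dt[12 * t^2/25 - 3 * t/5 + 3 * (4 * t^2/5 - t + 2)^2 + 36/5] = 192*t^3/25 - 72*t^2/5 + 654*t/25 - 63/5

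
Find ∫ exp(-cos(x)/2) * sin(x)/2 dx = exp(-cos(x)/2) + C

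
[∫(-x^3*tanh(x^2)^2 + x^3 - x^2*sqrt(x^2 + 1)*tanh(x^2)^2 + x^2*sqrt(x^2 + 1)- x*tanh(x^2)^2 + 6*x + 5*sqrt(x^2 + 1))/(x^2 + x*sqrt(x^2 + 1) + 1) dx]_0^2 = tanh(4)/2 + 5*log(2 + sqrt(5))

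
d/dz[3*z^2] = 6*z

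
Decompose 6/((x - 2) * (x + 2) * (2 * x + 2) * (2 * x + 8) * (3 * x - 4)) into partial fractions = -243/(4480*(3*x - 4)) + 1/(384*(x + 4)) - 3/(160*(x + 2)) + 1/(42*(x + 1)) + 1/(96*(x - 2))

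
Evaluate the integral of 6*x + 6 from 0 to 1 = 9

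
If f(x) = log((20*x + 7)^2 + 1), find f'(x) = (80*x + 28)/(40*x^2 + 28*x + 5)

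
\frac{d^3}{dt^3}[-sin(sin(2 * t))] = -24*sin(2*t)*sin(sin(2*t))*cos(2*t) + 8*cos(2*t)^3*cos(sin(2*t)) + 8*cos(2*t)*cos(sin(2*t))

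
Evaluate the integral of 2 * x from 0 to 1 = 1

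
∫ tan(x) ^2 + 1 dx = tan(x) + C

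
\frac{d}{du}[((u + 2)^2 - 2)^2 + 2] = 4*u^3 + 24*u^2 + 40*u + 16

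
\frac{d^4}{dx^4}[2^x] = 2^x*log(2)^4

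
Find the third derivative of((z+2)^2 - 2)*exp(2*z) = 8*z^2*exp(2*z) + 56*z*exp(2*z) + 76*exp(2*z)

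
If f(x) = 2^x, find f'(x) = 2^x*log(2)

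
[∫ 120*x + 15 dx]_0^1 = 75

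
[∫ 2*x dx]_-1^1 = 0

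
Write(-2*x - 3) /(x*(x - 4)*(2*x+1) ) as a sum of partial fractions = -8/(9*(2*x + 1)) - 11/(36*(x - 4)) + 3/(4*x)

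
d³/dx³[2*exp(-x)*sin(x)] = (4*sin(x) + 4*cos(x))*exp(-x)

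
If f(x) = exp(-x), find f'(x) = -exp(-x)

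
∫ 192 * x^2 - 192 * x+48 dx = 64*x^3 - 96*x^2 + 48*x + C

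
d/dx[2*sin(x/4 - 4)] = cos(x/4 - 4)/2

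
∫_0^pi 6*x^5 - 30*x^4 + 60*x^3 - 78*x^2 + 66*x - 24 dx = -16 + (-3 + (-1 + pi)^3)^2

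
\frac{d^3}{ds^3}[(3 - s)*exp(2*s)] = -8*s*exp(2*s) + 12*exp(2*s)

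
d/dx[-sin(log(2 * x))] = -cos(log(x) + log(2))/x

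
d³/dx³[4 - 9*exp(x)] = -9*exp(x)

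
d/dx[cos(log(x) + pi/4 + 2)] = -sin(log(x) + pi/4 + 2)/x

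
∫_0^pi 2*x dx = pi^2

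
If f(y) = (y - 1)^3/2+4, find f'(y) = 3*y^2/2 - 3*y + 3/2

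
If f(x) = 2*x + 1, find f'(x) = 2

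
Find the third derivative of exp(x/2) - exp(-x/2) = (exp(x) + 1)*exp(-x/2)/8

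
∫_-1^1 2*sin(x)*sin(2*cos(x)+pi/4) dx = 0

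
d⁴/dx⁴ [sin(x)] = sin(x)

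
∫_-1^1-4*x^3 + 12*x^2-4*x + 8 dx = 24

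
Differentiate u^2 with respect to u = 2*u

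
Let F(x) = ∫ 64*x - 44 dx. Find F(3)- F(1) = 168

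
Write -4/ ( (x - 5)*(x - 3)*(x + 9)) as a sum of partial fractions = -1/(42*(x + 9)) + 1/(6*(x - 3)) - 1/(7*(x - 5))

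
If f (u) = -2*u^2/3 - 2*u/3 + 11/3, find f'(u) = -4*u/3 - 2/3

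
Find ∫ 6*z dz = 3*z^2 + C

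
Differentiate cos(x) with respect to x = -sin(x)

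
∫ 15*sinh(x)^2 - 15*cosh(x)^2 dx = -15*x + C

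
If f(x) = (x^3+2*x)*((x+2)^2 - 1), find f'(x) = 5*x^4 + 16*x^3 + 15*x^2 + 16*x + 6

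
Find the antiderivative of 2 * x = x^2 + C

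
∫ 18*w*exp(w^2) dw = 9*exp(w^2) + C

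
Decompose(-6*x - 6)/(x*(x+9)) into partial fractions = -16/(3*(x + 9)) - 2/(3*x)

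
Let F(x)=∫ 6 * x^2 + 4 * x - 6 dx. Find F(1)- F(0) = -2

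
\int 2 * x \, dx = x^2 + C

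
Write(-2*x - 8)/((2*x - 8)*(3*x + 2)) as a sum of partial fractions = 5/(7*(3*x + 2)) - 4/(7*(x - 4))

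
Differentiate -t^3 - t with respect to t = -3*t^2 - 1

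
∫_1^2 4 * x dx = 6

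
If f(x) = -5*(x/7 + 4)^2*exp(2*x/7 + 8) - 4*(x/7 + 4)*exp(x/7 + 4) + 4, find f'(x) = -10*x^2*exp(2*x/7 + 8)/343 - 4*x*exp(x/7 + 4)/49 - 90*x*exp(2*x/7 + 8)/49 - 20*exp(x/7 + 4)/7 - 200*exp(2*x/7 + 8)/7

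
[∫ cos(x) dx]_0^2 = sin(2)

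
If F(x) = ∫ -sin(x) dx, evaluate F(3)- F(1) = cos(3) - cos(1)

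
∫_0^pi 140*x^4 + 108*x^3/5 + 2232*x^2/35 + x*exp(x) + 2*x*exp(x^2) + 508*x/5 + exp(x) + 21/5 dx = -1 + pi*exp(pi) + (3*pi/5 + 7*pi^2)*(3*pi^2/7 + 7 + 3*pi + 4*pi^3) + exp(pi^2)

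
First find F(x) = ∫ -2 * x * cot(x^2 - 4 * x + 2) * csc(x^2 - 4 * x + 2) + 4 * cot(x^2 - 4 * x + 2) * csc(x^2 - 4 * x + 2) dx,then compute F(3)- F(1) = 0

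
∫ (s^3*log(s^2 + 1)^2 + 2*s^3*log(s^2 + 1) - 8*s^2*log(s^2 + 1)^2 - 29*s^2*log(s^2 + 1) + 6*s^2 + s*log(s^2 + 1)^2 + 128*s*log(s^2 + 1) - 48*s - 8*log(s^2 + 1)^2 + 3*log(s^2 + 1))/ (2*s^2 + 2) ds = (s - 8)*((s - 8)*log(s^2 + 1) + 6)*log(s^2 + 1)/4 + C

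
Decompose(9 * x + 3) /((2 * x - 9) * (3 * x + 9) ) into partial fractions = 29/(15*(2*x - 9)) + 8/(15*(x + 3))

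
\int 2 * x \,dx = x^2 + C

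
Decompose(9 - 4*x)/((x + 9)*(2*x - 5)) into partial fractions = -2/(23*(2*x - 5)) - 45/(23*(x + 9))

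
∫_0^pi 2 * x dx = pi^2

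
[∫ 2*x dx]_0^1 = 1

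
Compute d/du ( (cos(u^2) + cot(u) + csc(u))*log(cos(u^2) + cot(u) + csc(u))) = -2*u*log(cos(u^2) + 1/tan(u) + 1/sin(u))*sin(u^2) - 2*u*sin(u^2) - log(cos(u^2) + 1/tan(u) + 1/sin(u))*cos(u)/sin(u)^2 - log(cos(u^2) + 1/tan(u) + 1/sin(u))/sin(u)^2 - cos(u)/sin(u)^2 - 1/sin(u)^2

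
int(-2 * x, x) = -x^2 + C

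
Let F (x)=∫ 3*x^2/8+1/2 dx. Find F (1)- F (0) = 5/8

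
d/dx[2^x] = 2^x*log(2)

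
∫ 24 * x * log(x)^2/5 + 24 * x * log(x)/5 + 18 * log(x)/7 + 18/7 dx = 6*x*(14*x*log(x) + 15)*log(x)/35 + C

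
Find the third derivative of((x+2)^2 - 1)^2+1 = 24*x + 48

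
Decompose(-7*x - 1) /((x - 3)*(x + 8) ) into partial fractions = -5/(x + 8) - 2/(x - 3)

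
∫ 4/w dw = 4*log(3*w) + C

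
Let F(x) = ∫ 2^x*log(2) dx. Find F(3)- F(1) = 6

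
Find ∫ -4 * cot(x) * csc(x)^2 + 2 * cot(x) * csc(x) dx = 2*(csc(x) - 1)*csc(x) + C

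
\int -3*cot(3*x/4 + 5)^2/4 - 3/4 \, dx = cot(3*x/4 + 5) + C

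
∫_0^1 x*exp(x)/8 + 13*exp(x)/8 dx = -3/2 + 13*E/8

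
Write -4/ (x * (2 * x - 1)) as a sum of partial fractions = -8/(2*x - 1) + 4/x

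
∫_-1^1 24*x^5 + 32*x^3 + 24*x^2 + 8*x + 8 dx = 32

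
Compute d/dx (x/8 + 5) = 1/8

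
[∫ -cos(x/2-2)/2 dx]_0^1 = -sin(2) + sin(3/2)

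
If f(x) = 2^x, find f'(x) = 2^x*log(2)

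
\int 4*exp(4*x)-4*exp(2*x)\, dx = (exp(2*x) - 2)*exp(2*x) + C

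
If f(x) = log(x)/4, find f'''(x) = 1/(2*x^3)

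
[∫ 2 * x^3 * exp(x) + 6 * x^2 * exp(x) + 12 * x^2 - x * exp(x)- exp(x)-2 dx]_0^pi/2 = (2 + exp(pi/2))*(-pi/2 + pi^3/4)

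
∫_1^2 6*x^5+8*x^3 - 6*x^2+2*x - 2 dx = 80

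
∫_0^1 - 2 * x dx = -1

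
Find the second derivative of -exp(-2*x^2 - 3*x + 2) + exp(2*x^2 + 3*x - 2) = (16*x^2*exp(4*x^2 + 6*x - 4) - 16*x^2 + 24*x*exp(4*x^2 + 6*x - 4) - 24*x + 13*exp(4*x^2 + 6*x - 4) - 5)*exp(-2*x^2 - 3*x + 2)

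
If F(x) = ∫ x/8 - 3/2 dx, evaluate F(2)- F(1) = -21/16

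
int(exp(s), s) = exp(s) + C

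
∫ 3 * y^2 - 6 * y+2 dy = y^3 - 3*y^2 + 2*y + C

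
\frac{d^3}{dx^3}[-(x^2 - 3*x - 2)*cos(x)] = -x^2*sin(x) + 3*x*sin(x) + 6*x*cos(x) + 8*sin(x) - 9*cos(x)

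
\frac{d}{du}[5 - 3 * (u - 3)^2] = 18 - 6*u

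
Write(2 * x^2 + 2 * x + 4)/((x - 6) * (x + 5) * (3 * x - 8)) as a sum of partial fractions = -106/(115*(3*x - 8)) + 4/(23*(x + 5)) + 4/(5*(x - 6))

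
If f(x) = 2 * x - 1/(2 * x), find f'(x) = (4*x^2 + 1)/(2*x^2)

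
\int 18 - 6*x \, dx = -3*x^2 + 18*x + C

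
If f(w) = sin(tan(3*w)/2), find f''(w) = -9*(-1 + cos(3*w)^(-2))^2*sin(tan(3*w)/2)/4 + 9*sin(3*w)*cos(tan(3*w)/2)/cos(3*w)^3 + 9*sin(tan(3*w)/2)/4 - 9*sin(tan(3*w)/2)/(2*cos(3*w)^2)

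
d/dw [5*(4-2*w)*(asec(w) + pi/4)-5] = (-20*w^2*sqrt(1 - 1/w^2)*asec(w) - 5*pi*w^2*sqrt(1 - 1/w^2) - 20*w + 40)/(2*w^2*sqrt(1 - 1/w^2))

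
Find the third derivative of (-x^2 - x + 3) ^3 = -120*x^3 - 180*x^2 + 144*x + 102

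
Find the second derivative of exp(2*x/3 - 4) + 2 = 4*exp(2*x/3 - 4)/9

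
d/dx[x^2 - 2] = 2*x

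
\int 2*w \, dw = w^2 + C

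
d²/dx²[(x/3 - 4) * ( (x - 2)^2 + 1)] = 2*x - 32/3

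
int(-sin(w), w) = cos(w) + C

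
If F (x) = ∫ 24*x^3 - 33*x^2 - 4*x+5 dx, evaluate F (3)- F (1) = 188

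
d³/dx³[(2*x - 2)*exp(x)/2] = x*exp(x) + 2*exp(x)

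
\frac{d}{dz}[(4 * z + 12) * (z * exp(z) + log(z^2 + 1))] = (4*z^4*exp(z) + 20*z^3*exp(z) + 16*z^2*exp(z) + 4*z^2*log(z^2 + 1) + 8*z^2 + 20*z*exp(z) + 24*z + 12*exp(z) + 4*log(z^2 + 1))/(z^2 + 1)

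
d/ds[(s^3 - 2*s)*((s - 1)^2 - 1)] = 5*s^4 - 8*s^3 - 6*s^2 + 8*s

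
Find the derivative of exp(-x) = -exp(-x)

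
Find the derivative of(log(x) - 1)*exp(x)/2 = (x*exp(x)*log(x) - x*exp(x) + exp(x))/(2*x)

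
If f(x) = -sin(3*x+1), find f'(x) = -3*cos(3*x + 1)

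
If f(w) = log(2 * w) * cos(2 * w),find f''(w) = -(4*w^2*log(w)*cos(2*w) + 4*w^2*log(2)*cos(2*w) + 4*w*sin(2*w) + cos(2*w))/w^2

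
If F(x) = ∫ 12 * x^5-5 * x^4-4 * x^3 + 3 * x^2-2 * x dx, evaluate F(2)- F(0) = 84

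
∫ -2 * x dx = -x^2 + C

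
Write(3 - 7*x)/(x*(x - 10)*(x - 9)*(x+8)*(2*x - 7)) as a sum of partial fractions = -344/(23023*(2*x - 7)) + 59/(56304*(x + 8)) + 20/(561*(x - 9)) - 67/(2340*(x - 10)) - 1/(1680*x)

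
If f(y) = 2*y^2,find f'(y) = 4*y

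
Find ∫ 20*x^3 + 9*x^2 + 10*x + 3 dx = 5*x^4 + 3*x^3 + 5*x^2 + 3*x + C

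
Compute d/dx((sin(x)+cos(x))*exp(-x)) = -2*exp(-x)*sin(x)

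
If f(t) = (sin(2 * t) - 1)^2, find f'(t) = 2*sin(4*t) - 4*cos(2*t)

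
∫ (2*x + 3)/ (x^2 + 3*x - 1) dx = log(x^2 + 3*x - 1) + C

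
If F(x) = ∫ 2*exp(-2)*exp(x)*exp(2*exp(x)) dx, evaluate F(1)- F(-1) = -exp(-2 + 2*exp(-1)) + exp(-2 + 2*E)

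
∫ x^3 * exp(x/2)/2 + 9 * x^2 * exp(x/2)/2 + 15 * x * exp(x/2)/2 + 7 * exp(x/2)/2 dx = (x + 1)^3*exp(x/2) + C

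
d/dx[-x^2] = -2*x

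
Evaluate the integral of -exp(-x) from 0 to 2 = -1 + exp(-2)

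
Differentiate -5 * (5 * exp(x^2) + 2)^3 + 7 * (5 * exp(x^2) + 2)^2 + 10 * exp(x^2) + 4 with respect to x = -3750*x*exp(3*x^2) - 2300*x*exp(2*x^2) - 300*x*exp(x^2)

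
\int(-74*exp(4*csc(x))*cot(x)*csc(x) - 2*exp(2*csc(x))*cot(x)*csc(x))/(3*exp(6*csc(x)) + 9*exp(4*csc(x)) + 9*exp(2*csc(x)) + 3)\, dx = (37*exp(4*csc(x)) + 37*exp(2*csc(x)) + 18)/(3*(exp(2/sin(x)) + 1)^2) + C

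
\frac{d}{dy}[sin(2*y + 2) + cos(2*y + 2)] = -2*sin(2*y + 2) + 2*cos(2*y + 2)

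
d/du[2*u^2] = 4*u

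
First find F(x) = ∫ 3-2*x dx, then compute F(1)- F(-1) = 6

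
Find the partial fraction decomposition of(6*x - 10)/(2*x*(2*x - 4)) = 1/(4*(x - 2)) + 5/(4*x)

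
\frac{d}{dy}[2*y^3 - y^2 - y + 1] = 6*y^2 - 2*y - 1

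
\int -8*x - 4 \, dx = -4*x^2 - 4*x + C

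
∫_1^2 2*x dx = 3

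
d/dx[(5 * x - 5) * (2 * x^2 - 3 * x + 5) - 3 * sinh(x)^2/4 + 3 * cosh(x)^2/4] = 30*x^2 - 50*x + 40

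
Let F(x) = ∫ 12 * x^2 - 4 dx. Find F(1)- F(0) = 0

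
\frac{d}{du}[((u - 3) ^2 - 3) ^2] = 4*u^3 - 36*u^2 + 96*u - 72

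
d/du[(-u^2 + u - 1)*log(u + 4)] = (-2*u^2*log(u + 4) - u^2 - 7*u*log(u + 4) + u + 4*log(u + 4) - 1)/(u + 4)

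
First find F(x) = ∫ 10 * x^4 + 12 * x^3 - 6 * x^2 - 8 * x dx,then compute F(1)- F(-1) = 0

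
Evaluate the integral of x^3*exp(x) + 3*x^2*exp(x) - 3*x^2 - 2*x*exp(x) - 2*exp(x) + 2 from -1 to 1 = -E - exp(-1) + 2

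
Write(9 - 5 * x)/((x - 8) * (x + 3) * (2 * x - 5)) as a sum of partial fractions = 14/(121*(2*x - 5)) + 24/(121*(x + 3)) - 31/(121*(x - 8))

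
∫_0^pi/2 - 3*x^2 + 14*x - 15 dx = -9 + (-3 + pi/2)^2*(1 - pi/2)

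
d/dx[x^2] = 2*x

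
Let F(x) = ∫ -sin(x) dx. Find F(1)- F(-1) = 0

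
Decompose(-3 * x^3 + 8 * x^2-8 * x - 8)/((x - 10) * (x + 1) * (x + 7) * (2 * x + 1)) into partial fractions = 1/(21*(2*x + 1)) - 113/(102*(x + 7)) + 1/(6*(x + 1)) - 208/(357*(x - 10))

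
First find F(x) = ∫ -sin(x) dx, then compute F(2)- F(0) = -1 + cos(2)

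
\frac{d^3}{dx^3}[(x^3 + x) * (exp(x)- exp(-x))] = (x^3*exp(2*x) + x^3 + 9*x^2*exp(2*x) - 9*x^2 + 19*x*exp(2*x) + 19*x + 9*exp(2*x) - 9)*exp(-x)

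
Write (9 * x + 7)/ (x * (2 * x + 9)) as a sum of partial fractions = 67/(9*(2*x + 9)) + 7/(9*x)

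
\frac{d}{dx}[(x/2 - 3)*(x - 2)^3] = 2*x^3 - 18*x^2 + 48*x - 40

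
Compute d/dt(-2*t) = -2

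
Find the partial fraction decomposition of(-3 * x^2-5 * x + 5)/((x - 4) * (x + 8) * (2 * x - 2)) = -49/(72*(x + 8)) + 1/(18*(x - 1)) - 7/(8*(x - 4))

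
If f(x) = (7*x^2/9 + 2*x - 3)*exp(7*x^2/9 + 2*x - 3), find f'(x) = 98*x^3*exp(7*x^2/9 + 2*x - 3)/81 + 14*x^2*exp(7*x^2/9 + 2*x - 3)/3 + 8*x*exp(7*x^2/9 + 2*x - 3)/9 - 4*exp(7*x^2/9 + 2*x - 3)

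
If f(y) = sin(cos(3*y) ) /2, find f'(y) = -3*sin(3*y)*cos(cos(3*y))/2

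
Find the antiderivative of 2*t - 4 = t^2 - 4*t + C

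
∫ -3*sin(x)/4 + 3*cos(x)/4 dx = 3*sqrt(2)*sin(x + pi/4)/4 + C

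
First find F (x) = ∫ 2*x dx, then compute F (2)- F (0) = 4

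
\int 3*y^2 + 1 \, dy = y^3 + y + C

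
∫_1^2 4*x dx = 6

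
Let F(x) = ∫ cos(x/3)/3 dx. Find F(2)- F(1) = -sin(1/3) + sin(2/3)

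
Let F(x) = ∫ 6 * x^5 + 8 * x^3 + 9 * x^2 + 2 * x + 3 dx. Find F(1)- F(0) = 10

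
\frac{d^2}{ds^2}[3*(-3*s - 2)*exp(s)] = -9*s*exp(s) - 24*exp(s)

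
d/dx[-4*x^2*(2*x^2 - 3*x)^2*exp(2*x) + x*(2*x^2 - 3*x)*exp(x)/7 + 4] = -32*x^6*exp(2*x) + 168*x^4*exp(2*x) - 144*x^3*exp(2*x) + 2*x^3*exp(x)/7 + 3*x^2*exp(x)/7 - 6*x*exp(x)/7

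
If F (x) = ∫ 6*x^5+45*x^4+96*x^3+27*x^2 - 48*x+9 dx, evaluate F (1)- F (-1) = 54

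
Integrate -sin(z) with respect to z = cos(z) + C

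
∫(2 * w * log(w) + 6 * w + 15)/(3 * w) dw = (2*w + 15)*(log(w) + 2)/3 + C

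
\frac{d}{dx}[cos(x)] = -sin(x)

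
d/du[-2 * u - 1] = -2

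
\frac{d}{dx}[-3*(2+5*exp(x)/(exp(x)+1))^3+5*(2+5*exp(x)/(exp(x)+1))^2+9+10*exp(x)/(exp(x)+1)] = (-1845*exp(3*x) - 790*exp(2*x) - 70*exp(x))/(exp(4*x) + 4*exp(3*x) + 6*exp(2*x) + 4*exp(x) + 1)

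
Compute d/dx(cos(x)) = -sin(x)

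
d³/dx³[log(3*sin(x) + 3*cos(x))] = 2*cos(x + pi/4)/sin(x + pi/4)^3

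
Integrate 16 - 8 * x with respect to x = -4*x^2 + 16*x + C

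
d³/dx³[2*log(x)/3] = 4/(3*x^3)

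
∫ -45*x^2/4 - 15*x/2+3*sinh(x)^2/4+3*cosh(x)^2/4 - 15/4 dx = -15*x^3/4 - 15*x^2/4 - 15*x/4 + 3*sinh(2*x)/8 + C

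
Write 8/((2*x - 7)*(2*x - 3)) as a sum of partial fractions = -2/(2*x - 3) + 2/(2*x - 7)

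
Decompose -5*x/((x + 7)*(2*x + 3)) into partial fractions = 15/(11*(2*x + 3)) - 35/(11*(x + 7))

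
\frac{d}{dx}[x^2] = 2*x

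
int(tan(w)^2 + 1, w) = tan(w) + C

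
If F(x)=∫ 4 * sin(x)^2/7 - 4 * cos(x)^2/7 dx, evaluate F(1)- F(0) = -2*sin(2)/7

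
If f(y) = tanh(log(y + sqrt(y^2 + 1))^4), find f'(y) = 4*(y + sqrt(y^2 + 1))*log(y + sqrt(y^2 + 1))^3/((y^2 + y*sqrt(y^2 + 1) + 1)*cosh(log(y + sqrt(y^2 + 1))^4)^2)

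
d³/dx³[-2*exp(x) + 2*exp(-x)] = (-2*exp(2*x) - 2)*exp(-x)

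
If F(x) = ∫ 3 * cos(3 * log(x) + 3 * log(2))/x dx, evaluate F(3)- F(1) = -sin(3*log(2)) + sin(3*log(6))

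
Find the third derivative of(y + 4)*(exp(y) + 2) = y*exp(y) + 7*exp(y)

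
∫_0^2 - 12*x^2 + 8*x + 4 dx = -8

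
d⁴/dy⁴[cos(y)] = cos(y)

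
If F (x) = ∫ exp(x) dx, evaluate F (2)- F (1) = -E + exp(2)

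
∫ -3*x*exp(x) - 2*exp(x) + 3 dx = (1 - exp(x))*(3*x - 1) + C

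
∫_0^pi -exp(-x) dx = -1 + exp(-pi)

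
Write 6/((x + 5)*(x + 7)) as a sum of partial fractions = -3/(x + 7) + 3/(x + 5)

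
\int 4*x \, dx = 2*x^2 + C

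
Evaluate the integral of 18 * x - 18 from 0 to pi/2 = -9 + (3 - 3*pi/2)^2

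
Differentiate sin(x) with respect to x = cos(x)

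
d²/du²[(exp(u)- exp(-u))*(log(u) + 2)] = (u^2*exp(2*u)*log(u) + 2*u^2*exp(2*u) - u^2*log(u) - 2*u^2 + 2*u*exp(2*u) + 2*u - exp(2*u) + 1)*exp(-u)/u^2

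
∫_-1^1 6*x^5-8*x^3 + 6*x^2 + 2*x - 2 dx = 0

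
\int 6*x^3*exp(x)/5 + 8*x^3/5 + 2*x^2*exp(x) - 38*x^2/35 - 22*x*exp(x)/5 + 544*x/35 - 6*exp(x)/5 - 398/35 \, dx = -2*(-3*x^2 + 4*x + 3)*(7*x^2 + 21*x*exp(x) + 3*x + 147)/105 + C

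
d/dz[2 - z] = -1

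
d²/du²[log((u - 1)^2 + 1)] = (-2*u^2 + 4*u)/(u^4 - 4*u^3 + 8*u^2 - 8*u + 4)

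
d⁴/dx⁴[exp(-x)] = exp(-x)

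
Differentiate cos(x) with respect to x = -sin(x)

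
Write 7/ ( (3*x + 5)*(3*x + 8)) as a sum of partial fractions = -7/(3*(3*x + 8)) + 7/(3*(3*x + 5))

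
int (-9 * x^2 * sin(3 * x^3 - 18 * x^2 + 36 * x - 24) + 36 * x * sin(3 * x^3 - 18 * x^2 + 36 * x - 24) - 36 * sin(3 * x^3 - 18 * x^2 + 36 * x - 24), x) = cos(3*(x - 2)^3) + C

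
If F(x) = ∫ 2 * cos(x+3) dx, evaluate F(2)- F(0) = 2*sin(5) - 2*sin(3)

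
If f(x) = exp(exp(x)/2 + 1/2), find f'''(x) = exp(x + exp(x)/2 + 1/2)/2 + 3*exp(2*x + exp(x)/2 + 1/2)/4 + exp(3*x + exp(x)/2 + 1/2)/8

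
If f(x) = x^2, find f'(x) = 2*x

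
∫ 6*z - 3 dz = 3*z^2 - 3*z + C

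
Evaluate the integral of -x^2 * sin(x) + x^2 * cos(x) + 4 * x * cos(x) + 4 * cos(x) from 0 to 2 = 10*cos(2) - 2 + 10*sin(2)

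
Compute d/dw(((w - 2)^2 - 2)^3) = 6*w^5 - 60*w^4 + 216*w^3 - 336*w^2 + 216*w - 48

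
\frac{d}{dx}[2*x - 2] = 2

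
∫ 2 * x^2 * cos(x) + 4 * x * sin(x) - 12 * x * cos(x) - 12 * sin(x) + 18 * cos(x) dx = 2*(x - 3)^2*sin(x) + C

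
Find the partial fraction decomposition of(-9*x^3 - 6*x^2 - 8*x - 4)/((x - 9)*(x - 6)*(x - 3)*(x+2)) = -3/(22*(x + 2)) - 65/(18*(x - 3)) + 553/(18*(x - 6)) - 7123/(198*(x - 9))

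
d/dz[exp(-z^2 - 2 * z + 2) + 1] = (-2*z - 2)*exp(-z^2 - 2*z + 2)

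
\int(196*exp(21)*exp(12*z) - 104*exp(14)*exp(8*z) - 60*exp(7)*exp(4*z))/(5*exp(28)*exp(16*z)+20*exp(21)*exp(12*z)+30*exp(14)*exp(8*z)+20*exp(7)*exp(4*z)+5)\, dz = (60*exp(4*z + 7) + 47*exp(8*z + 14) + 32*exp(12*z + 21) + 25)/(5*(3*exp(4*z + 7) + 3*exp(8*z + 14) + exp(12*z + 21) + 1)) + C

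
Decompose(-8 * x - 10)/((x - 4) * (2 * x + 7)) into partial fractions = -12/(5*(2*x + 7)) - 14/(5*(x - 4))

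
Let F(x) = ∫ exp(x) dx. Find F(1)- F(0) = -1 + E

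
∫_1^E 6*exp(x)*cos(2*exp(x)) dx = 3*sin(2*exp(E)) - 3*sin(2*E)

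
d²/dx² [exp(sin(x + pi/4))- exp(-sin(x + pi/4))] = (-exp(2*sin(x + pi/4))*sin(x + pi/4) + exp(2*sin(x + pi/4))*cos(x + pi/4)^2 - sin(x + pi/4) - cos(x + pi/4)^2)*exp(-sin(x + pi/4))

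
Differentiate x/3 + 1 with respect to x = 1/3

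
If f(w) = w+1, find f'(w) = 1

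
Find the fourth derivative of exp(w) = exp(w)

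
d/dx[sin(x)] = cos(x)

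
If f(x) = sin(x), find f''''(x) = sin(x)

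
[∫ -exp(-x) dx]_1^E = -exp(-1) + exp(-E)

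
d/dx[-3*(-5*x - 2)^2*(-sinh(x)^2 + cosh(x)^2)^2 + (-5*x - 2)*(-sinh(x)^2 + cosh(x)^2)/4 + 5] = -150*x - 245/4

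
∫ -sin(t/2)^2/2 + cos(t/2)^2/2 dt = sin(t)/2 + C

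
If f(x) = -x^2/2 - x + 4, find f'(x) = -x - 1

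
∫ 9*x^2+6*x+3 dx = 3*x^3 + 3*x^2 + 3*x + C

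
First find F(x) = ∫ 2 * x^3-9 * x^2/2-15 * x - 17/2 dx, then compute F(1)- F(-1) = -20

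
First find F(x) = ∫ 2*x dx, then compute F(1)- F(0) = 1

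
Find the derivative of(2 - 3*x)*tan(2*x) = -6*x/cos(2*x)^2 - 3*tan(2*x) + 4/cos(2*x)^2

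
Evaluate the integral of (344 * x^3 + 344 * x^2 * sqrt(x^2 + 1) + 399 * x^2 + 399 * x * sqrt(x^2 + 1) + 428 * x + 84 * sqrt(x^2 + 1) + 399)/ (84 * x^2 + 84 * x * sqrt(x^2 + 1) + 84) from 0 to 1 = log(1 + sqrt(2)) + 571/84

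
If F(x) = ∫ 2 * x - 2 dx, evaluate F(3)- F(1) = 4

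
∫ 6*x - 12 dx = 3*x^2 - 12*x + C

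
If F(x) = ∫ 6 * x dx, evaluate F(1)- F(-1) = 0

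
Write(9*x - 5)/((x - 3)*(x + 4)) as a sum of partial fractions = 41/(7*(x + 4)) + 22/(7*(x - 3))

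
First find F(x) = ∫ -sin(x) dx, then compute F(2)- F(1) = -cos(1) + cos(2)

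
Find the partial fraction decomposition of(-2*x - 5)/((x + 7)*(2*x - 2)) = -9/(16*(x + 7)) - 7/(16*(x - 1))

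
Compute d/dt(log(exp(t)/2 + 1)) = exp(t)/(exp(t) + 2)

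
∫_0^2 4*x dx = 8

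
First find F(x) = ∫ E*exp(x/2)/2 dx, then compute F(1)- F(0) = -E + exp(3/2)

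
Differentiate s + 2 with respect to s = 1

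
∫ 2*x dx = x^2 + C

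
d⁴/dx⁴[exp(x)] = exp(x)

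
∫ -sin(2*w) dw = cos(2*w)/2 + C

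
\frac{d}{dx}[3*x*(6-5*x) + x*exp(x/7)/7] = x*exp(x/7)/49 - 30*x + exp(x/7)/7 + 18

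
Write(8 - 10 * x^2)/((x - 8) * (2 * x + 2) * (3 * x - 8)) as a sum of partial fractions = 71/(44*(3*x - 8)) - 1/(99*(x + 1)) - 79/(36*(x - 8))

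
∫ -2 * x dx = -x^2 + C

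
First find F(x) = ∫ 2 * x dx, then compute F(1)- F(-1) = 0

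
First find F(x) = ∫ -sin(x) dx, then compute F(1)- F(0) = -1 + cos(1)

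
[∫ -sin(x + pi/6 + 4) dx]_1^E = -cos(pi/6 + 5) + cos(pi/6 + E + 4)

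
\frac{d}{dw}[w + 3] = 1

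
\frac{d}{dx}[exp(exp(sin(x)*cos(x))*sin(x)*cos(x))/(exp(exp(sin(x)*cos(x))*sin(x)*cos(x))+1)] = (sin(4*x)/4 + cos(2*x))*exp(exp(sin(2*x)/2)*sin(2*x)/2)*exp(sin(2*x)/2)/(exp(exp(sin(2*x)/2)*sin(2*x)/2) + 1)^2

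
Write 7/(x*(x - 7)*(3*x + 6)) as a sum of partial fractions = 7/(54*(x + 2)) + 1/(27*(x - 7)) - 1/(6*x)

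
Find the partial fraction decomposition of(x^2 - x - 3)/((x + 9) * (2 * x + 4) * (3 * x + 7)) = -43/(40*(3*x + 7)) + 87/(280*(x + 9)) + 3/(14*(x + 2))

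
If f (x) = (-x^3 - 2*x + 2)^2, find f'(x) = 6*x^5 + 16*x^3 - 12*x^2 + 8*x - 8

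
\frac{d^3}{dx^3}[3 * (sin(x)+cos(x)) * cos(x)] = -12*sqrt(2)*cos(2*x + pi/4)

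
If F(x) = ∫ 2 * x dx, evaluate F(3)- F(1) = 8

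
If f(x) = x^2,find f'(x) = 2*x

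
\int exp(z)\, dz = exp(z) + C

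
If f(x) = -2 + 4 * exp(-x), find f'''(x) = -4*exp(-x)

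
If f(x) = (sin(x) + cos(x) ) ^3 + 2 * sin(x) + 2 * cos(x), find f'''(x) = -sqrt(2)*(27*sin(3*x + pi/4) + 7*cos(x + pi/4))/2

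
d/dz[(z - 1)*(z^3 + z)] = 4*z^3 - 3*z^2 + 2*z - 1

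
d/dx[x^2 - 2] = 2*x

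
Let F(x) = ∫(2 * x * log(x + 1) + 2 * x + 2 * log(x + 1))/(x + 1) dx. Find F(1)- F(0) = 2*log(2)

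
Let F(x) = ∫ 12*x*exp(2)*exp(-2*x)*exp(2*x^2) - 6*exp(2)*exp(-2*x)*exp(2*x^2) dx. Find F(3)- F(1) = -3*exp(2) + 3*exp(14)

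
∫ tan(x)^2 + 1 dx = tan(x) + C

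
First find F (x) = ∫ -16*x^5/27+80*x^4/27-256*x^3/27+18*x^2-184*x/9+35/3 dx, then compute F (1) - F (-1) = 986/27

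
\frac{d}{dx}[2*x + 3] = 2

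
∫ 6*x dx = 3*x^2 + C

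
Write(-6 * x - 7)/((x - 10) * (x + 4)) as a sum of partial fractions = -17/(14*(x + 4)) - 67/(14*(x - 10))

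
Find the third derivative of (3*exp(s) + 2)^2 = 72*exp(2*s) + 12*exp(s)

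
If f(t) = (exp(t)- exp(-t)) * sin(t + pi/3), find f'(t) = sqrt(2)*(exp(2*t)*cos(t + pi/12) + sin(t + pi/12))*exp(-t)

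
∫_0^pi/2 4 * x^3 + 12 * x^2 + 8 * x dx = (-1 + (1 + pi/2)^2)^2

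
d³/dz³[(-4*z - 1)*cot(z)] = 24*z*cot(z)^4 + 32*z*cot(z)^2 + 8*z + 6*cot(z)^4 - 24*cot(z)^3 + 8*cot(z)^2 - 24*cot(z) + 2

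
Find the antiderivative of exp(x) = exp(x) + C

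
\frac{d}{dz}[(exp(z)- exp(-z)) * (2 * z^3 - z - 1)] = (2*z^3*exp(2*z) + 2*z^3 + 6*z^2*exp(2*z) - 6*z^2 - z*exp(2*z) - z - 2*exp(2*z))*exp(-z)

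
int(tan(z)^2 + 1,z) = tan(z) + C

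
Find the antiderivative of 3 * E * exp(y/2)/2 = 3*exp(y/2 + 1) + C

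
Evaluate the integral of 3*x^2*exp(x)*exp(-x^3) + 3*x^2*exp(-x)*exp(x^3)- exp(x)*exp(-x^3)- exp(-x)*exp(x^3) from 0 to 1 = 0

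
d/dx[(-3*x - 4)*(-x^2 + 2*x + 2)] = 9*x^2 - 4*x - 14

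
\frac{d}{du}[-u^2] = -2*u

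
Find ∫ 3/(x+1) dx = 3*log(x + 1) + C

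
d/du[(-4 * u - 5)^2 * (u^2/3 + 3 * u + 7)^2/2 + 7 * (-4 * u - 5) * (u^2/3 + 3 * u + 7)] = 16*u^5/3 + 820*u^4/9 + 5426*u^3/9 + 1875*u^2 + 7843*u/3 + 1204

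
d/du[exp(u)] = exp(u)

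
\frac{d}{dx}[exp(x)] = exp(x)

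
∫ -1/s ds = -log(s) + C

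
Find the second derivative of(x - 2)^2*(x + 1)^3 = 20*x^3 - 12*x^2 - 30*x + 2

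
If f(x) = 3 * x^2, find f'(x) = 6*x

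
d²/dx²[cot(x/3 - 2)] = 2*cos(x/3 - 2)/(9*sin(x/3 - 2)^3)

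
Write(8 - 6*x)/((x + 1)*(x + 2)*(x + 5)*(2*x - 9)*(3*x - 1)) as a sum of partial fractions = -243/(5600*(3*x - 1)) - 16/(3575*(2*x - 9)) + 1/(96*(x + 5)) - 20/(273*(x + 2)) + 7/(88*(x + 1))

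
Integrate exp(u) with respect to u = exp(u) + C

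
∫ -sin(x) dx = cos(x) + C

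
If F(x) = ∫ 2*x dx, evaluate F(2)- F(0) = 4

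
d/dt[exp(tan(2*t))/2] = exp(tan(2*t))/cos(2*t)^2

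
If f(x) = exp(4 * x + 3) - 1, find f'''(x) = 64*exp(4*x + 3)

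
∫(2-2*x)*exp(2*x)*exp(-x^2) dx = exp(1 - (x - 1)^2) + C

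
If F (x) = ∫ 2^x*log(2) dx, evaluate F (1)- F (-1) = 3/2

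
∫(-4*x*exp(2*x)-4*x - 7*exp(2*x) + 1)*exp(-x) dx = -2*(4*x + 3)*sinh(x) + C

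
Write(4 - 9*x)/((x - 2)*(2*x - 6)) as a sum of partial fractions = 7/(x - 2) - 23/(2*(x - 3))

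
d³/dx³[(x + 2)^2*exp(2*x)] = 8*x^2*exp(2*x) + 56*x*exp(2*x) + 92*exp(2*x)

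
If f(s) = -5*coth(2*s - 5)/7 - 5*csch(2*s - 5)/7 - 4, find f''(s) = -(40*cosh(2*s - 5) + 10*cosh(4*s - 10) + 30)/(7*sinh(2*s - 5)^3)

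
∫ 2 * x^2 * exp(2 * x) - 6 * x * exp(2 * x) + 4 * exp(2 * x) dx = (x - 2)^2*exp(2*x) + C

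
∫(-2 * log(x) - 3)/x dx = -(log(x) + 2)^2 + log(x) + C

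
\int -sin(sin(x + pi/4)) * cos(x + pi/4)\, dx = cos(sin(x + pi/4)) + C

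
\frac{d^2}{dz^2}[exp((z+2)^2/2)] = z^2*exp(z^2/2 + 2*z + 2) + 4*z*exp(z^2/2 + 2*z + 2) + 5*exp(z^2/2 + 2*z + 2)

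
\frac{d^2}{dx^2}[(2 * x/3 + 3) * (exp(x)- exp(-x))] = (2*x*exp(2*x) - 2*x + 13*exp(2*x) - 5)*exp(-x)/3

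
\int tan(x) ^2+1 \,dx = tan(x) + C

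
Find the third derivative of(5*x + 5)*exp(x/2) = 5*x*exp(x/2)/8 + 35*exp(x/2)/8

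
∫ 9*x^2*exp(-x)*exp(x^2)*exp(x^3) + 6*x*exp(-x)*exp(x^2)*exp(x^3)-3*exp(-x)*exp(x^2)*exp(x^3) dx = 3*exp(x*(x^2 + x - 1)) + C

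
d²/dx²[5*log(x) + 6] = -5/x^2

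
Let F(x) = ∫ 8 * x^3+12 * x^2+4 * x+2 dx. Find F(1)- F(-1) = 12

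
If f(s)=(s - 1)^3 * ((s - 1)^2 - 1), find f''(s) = 20*s^3 - 60*s^2 + 54*s - 14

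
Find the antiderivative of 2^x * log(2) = 2^x + C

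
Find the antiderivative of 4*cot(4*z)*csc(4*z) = -csc(4*z) + C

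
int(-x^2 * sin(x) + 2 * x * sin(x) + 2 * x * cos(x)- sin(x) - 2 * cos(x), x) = (x - 1)^2*cos(x) + C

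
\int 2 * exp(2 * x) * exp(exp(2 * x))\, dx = exp(exp(2*x)) + C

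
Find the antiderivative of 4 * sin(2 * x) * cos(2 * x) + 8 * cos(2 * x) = (sin(2*x) + 2)^2 + C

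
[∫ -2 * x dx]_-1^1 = 0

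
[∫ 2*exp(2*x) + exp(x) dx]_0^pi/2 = (-1 + exp(pi/2))*(2 + exp(pi/2))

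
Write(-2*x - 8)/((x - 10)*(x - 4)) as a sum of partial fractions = 8/(3*(x - 4)) - 14/(3*(x - 10))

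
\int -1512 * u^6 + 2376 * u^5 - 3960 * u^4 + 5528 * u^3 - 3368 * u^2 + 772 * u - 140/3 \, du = -216*u^7 + 396*u^6 - 792*u^5 + 1382*u^4 - 3368*u^3/3 + 386*u^2 - 140*u/3 + C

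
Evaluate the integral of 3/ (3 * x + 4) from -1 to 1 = log(7)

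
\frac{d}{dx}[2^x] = 2^x*log(2)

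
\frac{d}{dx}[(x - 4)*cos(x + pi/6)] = -x*sin(x + pi/6) + 4*sin(x + pi/6) + cos(x + pi/6)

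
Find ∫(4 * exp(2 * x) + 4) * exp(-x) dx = 8*sinh(x) + C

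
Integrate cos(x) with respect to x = sin(x) + C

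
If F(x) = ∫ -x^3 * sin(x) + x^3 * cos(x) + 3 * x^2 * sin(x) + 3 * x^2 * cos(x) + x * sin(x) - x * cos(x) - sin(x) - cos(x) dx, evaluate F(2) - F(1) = 6*cos(2) + 6*sin(2)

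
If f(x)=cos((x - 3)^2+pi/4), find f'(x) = -2*x*sin(x^2 - 6*x + pi/4 + 9) + 6*sin(x^2 - 6*x + pi/4 + 9)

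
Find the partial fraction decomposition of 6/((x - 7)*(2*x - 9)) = -12/(5*(2*x - 9)) + 6/(5*(x - 7))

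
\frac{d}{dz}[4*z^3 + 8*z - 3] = 12*z^2 + 8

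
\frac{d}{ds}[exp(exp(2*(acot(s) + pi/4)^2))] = (-4*exp(exp(pi^2/8)*exp(pi*acot(s))*exp(2*acot(s)^2) + 2*acot(s)^2 + pi*acot(s) + pi^2/8)*acot(s) - pi*exp(exp(pi^2/8)*exp(pi*acot(s))*exp(2*acot(s)^2) + 2*acot(s)^2 + pi*acot(s) + pi^2/8))/(s^2 + 1)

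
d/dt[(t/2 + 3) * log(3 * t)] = (t*log(t) + t + t*log(3) + 6)/(2*t)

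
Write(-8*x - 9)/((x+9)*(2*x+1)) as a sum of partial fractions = -10/(17*(2*x + 1)) - 63/(17*(x + 9))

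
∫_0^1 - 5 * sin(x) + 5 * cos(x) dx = -5 + 5*cos(1) + 5*sin(1)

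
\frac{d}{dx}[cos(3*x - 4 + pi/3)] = -3*sin(3*x - 4 + pi/3)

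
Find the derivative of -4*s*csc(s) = 4*s*cot(s)*csc(s) - 4*csc(s)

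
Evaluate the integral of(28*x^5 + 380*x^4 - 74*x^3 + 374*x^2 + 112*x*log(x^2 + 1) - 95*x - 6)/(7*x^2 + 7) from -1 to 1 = 724/21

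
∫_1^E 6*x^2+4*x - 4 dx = (-2 + 2*E)*(2*E + exp(2))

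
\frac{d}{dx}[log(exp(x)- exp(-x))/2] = (exp(2*x) + 1)/(2*exp(2*x) - 2)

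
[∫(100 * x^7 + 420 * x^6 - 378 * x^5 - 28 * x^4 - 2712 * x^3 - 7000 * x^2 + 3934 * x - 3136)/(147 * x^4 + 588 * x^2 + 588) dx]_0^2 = -4985/441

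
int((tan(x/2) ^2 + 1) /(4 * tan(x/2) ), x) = log(tan(x/2))/2 + C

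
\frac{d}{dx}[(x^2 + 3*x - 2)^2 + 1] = 4*x^3 + 18*x^2 + 10*x - 12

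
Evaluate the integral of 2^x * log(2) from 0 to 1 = 1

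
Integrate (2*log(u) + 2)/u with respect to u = (log(u) + 1)^2 + C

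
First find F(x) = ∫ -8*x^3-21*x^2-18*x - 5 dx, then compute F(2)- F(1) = -111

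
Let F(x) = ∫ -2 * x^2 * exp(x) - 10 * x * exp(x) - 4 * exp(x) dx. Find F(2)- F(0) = -18*exp(2) - 2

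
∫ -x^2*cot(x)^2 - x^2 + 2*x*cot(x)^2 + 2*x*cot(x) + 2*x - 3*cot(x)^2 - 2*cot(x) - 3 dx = ((x - 1)^2 + 2)*cot(x) + C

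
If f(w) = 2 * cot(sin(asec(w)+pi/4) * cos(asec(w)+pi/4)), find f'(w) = (-(-sqrt(1 - 1/w^2) + 1/w)^2 - (-sqrt(1 - 1/w^2) + 1/w)^2/tan(1/2 - 1/w^2)^2 + (sqrt(1 - 1/w^2) + 1/w)^2 + (sqrt(1 - 1/w^2) + 1/w)^2/tan(1/2 - 1/w^2)^2)/(w^2*sqrt(1 - 1/w^2))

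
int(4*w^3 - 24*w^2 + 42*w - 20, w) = w^4 - 8*w^3 + 21*w^2 - 20*w + C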